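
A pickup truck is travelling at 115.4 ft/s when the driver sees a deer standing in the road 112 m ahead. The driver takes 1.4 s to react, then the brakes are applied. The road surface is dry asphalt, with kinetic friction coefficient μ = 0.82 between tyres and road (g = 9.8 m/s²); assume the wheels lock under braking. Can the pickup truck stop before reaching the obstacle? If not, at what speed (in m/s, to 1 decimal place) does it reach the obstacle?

115.4 ft/s × 0.3048 = 35.1739 m/s.
a = μg = 0.82 × 9.8 = 8.036 m/s².
Reaction distance = 35.1739 × 1.4 = 49.243 m.
Braking distance needed to stop: v²/(2a) = 1237.203 / 16.072 = 76.979 m, so total needed = 49.243 + 76.979 = 126.222 m > 112 m — it cannot stop.
Distance remaining when braking begins: 112 − 49.243 = 62.757 m.
v² = v₀² − 2a·d = 1237.203 − 2 × 8.036 × 62.757 = 228.572 m²/s².
v = √228.572 = 15.119 m/s.

No — it strikes the obstacle at 15.1 m/s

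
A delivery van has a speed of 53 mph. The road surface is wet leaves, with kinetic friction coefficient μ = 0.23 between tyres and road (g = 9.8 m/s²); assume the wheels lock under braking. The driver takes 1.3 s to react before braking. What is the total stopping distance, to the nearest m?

53 mph × 0.44704 = 23.6931 m/s.
a = μg = 0.23 × 9.8 = 2.254 m/s².
Reaction distance = v·t_r = 23.6931 × 1.3 = 30.801 m.
Braking distance = v²/(2a) = 23.6931² / (2 × 2.254) = 561.363 / 4.508 = 124.526 m.
Total = 30.801 + 124.526 = 155.327 m.

Total stopping distance ≈ 155 m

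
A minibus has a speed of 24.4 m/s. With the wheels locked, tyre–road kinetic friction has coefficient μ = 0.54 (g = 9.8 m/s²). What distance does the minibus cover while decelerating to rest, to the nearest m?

a = μg = 0.54 × 9.8 = 5.292 m/s².
Braking distance = v²/(2a) = 24.4000² / (2 × 5.292) = 595.360 / 10.584 = 56.251 m.

Braking distance ≈ 56 m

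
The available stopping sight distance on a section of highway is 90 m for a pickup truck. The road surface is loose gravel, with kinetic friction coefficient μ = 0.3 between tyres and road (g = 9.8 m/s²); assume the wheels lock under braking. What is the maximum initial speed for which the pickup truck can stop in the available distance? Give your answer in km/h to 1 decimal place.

Maximum speed ≈ 82.8 km/h

a = μg = 0.3 × 9.8 = 2.940 m/s².
v²/(2a) = d ⇒ v = √(2 × 2.940 × 90) = √529.20 = 23.0043 m/s.
23.0043 m/s × 3.6 = 82.815 km/h.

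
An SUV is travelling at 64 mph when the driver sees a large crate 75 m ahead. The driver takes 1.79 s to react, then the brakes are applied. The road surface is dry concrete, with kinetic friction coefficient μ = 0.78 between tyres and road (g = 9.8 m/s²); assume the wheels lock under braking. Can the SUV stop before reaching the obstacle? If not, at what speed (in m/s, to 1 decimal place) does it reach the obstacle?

64 mph × 0.44704 = 28.6106 m/s.
a = μg = 0.78 × 9.8 = 7.644 m/s².
Reaction distance = 28.6106 × 1.79 = 51.213 m.
Braking distance needed to stop: v²/(2a) = 818.566 / 15.288 = 53.543 m, so total needed = 51.213 + 53.543 = 104.756 m > 75 m — it cannot stop.
Distance remaining when braking begins: 75 − 51.213 = 23.787 m.
v² = v₀² − 2a·d = 818.566 − 2 × 7.644 × 23.787 = 454.910 m²/s².
v = √454.910 = 21.329 m/s.

No — it strikes the obstacle at 21.3 m/s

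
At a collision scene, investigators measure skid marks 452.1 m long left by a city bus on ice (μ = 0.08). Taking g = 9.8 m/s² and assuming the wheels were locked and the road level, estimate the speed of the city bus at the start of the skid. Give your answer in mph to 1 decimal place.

Deceleration a = μg = 0.08 × 9.8 = 0.784 m/s².
v = √(2a·d) = √(2 × 0.784 × 452.1) = √708.893 = 26.6250 m/s.
= 26.6250 ÷ 0.44704 = 59.558 mph.

Initial speed ≈ 59.6 mph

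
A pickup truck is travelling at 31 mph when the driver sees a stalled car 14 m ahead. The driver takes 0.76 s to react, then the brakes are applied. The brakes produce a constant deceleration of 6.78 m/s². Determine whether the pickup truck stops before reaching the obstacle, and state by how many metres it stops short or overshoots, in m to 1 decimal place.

31 mph × 0.44704 = 13.8582 m/s.
Reaction distance = 13.8582 × 0.76 = 10.532 m.
Braking distance = v²/(2a) = 192.050 / 13.560 = 14.163 m.
Total stopping distance = 10.532 + 14.163 = 24.695 m, vs 14 m available — it cannot stop in time and overshoots by 24.695 − 14 = 10.695 m.

No — it overshoots by 10.7 m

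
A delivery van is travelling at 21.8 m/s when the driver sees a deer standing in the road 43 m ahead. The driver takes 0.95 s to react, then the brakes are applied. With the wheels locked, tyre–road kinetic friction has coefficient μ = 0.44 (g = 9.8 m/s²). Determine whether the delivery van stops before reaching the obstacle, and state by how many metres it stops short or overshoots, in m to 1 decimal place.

a = μg = 0.44 × 9.8 = 4.312 m/s².
Reaction distance = 21.8000 × 0.95 = 20.710 m.
Braking distance = v²/(2a) = 475.240 / 8.624 = 55.107 m.
Total stopping distance = 20.710 + 55.107 = 75.817 m, vs 43 m available — it cannot stop in time and overshoots by 75.817 − 43 = 32.817 m.

No — it overshoots by 32.8 m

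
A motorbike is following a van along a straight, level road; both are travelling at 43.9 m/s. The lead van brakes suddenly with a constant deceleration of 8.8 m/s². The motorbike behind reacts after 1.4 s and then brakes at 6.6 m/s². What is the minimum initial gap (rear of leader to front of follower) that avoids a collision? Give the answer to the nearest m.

Leader travels v²/(2a_L) = 1927.210 / 17.600 = 109.501 m before stopping.
Follower covers v·t_r = 43.9000 × 1.4 = 61.460 m while reacting, then v²/(2a_F) = 1927.210 / 13.200 = 146.001 m while braking, for a total of 61.460 + 146.001 = 207.461 m.
Since a_F ≤ a_L and the follower starts braking later, the follower is never slower than the leader, so the closest approach is when both have stopped.
Minimum gap = 207.461 − 109.501 = 97.960 m.

Minimum gap ≈ 98 m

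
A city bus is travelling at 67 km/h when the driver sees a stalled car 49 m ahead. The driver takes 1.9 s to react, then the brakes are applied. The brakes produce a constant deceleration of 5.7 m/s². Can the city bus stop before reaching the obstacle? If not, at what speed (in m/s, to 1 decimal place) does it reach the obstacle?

No — it strikes the obstacle at 13.8 m/s

67 km/h ÷ 3.6 = 18.6111 m/s.
Reaction distance = 18.6111 × 1.9 = 35.361 m.
Braking distance needed to stop: v²/(2a) = 346.373 / 11.400 = 30.384 m, so total needed = 35.361 + 30.384 = 65.745 m > 49 m — it cannot stop.
Distance remaining when braking begins: 49 − 35.361 = 13.639 m.
v² = v₀² − 2a·d = 346.373 − 2 × 5.700 × 13.639 = 190.888 m²/s².
v = √190.888 = 13.816 m/s.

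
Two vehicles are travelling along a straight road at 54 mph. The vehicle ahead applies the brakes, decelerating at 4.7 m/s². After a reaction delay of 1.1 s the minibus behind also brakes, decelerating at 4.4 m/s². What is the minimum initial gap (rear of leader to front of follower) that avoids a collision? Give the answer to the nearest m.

54 mph × 0.44704 = 24.1402 m/s.
Leader travels v²/(2a_L) = 582.749 / 9.400 = 61.995 m before stopping.
Follower covers v·t_r = 24.1402 × 1.1 = 26.554 m while reacting, then v²/(2a_F) = 582.749 / 8.800 = 66.221 m while braking, for a total of 26.554 + 66.221 = 92.775 m.
Since a_F ≤ a_L and the follower starts braking later, the follower is never slower than the leader, so the closest approach is when both have stopped.
Minimum gap = 92.775 − 61.995 = 30.780 m.

Minimum gap ≈ 31 m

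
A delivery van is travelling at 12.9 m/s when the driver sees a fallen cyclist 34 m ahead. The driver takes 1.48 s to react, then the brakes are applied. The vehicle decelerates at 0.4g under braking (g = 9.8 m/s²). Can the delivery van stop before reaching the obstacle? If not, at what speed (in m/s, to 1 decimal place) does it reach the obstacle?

a = 0.4 × 9.8 = 3.920 m/s².
Reaction distance = 12.9000 × 1.48 = 19.092 m.
Braking distance needed to stop: v²/(2a) = 166.410 / 7.840 = 21.226 m, so total needed = 19.092 + 21.226 = 40.318 m > 34 m — it cannot stop.
Distance remaining when braking begins: 34 − 19.092 = 14.908 m.
v² = v₀² − 2a·d = 166.410 − 2 × 3.920 × 14.908 = 49.531 m²/s².
v = √49.531 = 7.038 m/s.

No — it strikes the obstacle at 7.0 m/s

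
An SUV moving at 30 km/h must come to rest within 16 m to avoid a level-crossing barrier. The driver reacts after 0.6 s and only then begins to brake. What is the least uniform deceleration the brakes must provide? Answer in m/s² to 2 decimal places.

Required deceleration ≈ 3.16 m/s²

30 km/h ÷ 3.6 = 8.3333 m/s.
Distance covered during reaction = 8.3333 × 0.6 = 5.000 m.
Distance available for braking: 16 − 5.000 = 11.000 m.
v² = 2a·d ⇒ a = v²/(2d) = 8.3333² / (2 × 11.000) = 69.444 / 22.000 = 3.1565 m/s².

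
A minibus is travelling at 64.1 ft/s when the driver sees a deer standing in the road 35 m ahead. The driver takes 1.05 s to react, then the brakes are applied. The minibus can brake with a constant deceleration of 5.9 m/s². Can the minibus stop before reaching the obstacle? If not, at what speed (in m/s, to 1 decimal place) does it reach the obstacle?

64.1 ft/s × 0.3048 = 19.5377 m/s.
Reaction distance = 19.5377 × 1.05 = 20.515 m.
Braking distance needed to stop: v²/(2a) = 381.722 / 11.800 = 32.349 m, so total needed = 20.515 + 32.349 = 52.864 m > 35 m — it cannot stop.
Distance remaining when braking begins: 35 − 20.515 = 14.485 m.
v² = v₀² − 2a·d = 381.722 − 2 × 5.900 × 14.485 = 210.799 m²/s².
v = √210.799 = 14.519 m/s.

No — it strikes the obstacle at 14.5 m/s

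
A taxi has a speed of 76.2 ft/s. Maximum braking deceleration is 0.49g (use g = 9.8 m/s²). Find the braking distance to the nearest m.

Braking distance ≈ 56 m

76.2 ft/s × 0.3048 = 23.2258 m/s.
a = 0.49 × 9.8 = 4.802 m/s².
Braking distance = v²/(2a) = 23.2258² / (2 × 4.802) = 539.438 / 9.604 = 56.168 m.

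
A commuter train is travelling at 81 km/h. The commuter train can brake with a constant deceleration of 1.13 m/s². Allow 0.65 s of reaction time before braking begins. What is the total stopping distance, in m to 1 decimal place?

81 km/h ÷ 3.6 = 22.5000 m/s.
Reaction distance = v·t_r = 22.5000 × 0.65 = 14.625 m.
Braking distance = v²/(2a) = 22.5000² / (2 × 1.130) = 506.250 / 2.260 = 224.004 m.
Total = 14.625 + 224.004 = 238.629 m.

Total stopping distance ≈ 238.6 m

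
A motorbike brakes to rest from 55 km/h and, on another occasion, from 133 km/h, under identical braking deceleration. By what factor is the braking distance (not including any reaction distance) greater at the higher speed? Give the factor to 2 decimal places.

Factor ≈ 5.85

Braking distance d = v²/(2a), so with a fixed, d ∝ v².
Factor = (133/55)² = 2.4182² = 5.8477.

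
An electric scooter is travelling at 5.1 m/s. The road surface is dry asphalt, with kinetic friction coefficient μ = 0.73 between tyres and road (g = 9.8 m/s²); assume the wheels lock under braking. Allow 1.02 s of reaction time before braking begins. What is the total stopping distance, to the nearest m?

a = μg = 0.73 × 9.8 = 7.154 m/s².
Reaction distance = v·t_r = 5.1000 × 1.02 = 5.202 m.
Braking distance = v²/(2a) = 5.1000² / (2 × 7.154) = 26.010 / 14.308 = 1.818 m.
Total = 5.202 + 1.818 = 7.020 m.

Total stopping distance ≈ 7 m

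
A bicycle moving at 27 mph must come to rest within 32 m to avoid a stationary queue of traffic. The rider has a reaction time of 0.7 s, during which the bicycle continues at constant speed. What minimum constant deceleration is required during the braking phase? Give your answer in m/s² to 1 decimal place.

Required deceleration ≈ 3.1 m/s²

27 mph × 0.44704 = 12.0701 m/s.
Distance covered during reaction = 12.0701 × 0.7 = 8.449 m.
Distance available for braking: 32 − 8.449 = 23.551 m.
v² = 2a·d ⇒ a = v²/(2d) = 12.0701² / (2 × 23.551) = 145.687 / 47.102 = 3.0930 m/s².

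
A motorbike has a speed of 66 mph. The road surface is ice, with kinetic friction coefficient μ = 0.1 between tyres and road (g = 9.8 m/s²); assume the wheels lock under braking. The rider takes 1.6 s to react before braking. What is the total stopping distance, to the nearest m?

66 mph × 0.44704 = 29.5046 m/s.
a = μg = 0.1 × 9.8 = 0.980 m/s².
Reaction distance = v·t_r = 29.5046 × 1.6 = 47.207 m.
Braking distance = v²/(2a) = 29.5046² / (2 × 0.980) = 870.521 / 1.960 = 444.143 m.
Total = 47.207 + 444.143 = 491.350 m.

Total stopping distance ≈ 491 m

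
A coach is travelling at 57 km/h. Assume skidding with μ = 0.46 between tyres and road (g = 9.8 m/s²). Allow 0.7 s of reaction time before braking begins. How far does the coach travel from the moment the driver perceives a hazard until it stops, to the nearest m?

Total stopping distance ≈ 39 m

57 km/h ÷ 3.6 = 15.8333 m/s.
a = μg = 0.46 × 9.8 = 4.508 m/s².
Reaction distance = v·t_r = 15.8333 × 0.7 = 11.083 m.
Braking distance = v²/(2a) = 15.8333² / (2 × 4.508) = 250.693 / 9.016 = 27.805 m.
Total = 11.083 + 27.805 = 38.888 m.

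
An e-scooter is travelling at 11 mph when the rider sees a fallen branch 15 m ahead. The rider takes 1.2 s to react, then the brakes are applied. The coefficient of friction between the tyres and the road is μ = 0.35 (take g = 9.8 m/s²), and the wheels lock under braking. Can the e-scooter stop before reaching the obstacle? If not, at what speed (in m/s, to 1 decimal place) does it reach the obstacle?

11 mph × 0.44704 = 4.9174 m/s.
a = μg = 0.35 × 9.8 = 3.430 m/s².
Reaction distance = 4.9174 × 1.2 = 5.901 m.
Braking distance = v²/(2a) = 24.181 / 6.860 = 3.525 m.
Total stopping distance = 5.901 + 3.525 = 9.426 m, vs 15 m available — it stops with 15 − 9.426 = 5.574 m to spare.

Yes — it stops about 5.6 m short of the obstacle, so it never reaches it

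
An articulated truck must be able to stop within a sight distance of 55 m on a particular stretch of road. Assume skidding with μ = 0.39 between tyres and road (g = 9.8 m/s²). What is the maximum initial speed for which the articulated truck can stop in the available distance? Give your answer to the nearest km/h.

Maximum speed ≈ 74 km/h

a = μg = 0.39 × 9.8 = 3.822 m/s².
v²/(2a) = d ⇒ v = √(2 × 3.822 × 55) = √420.42 = 20.5041 m/s.
20.5041 m/s × 3.6 = 73.815 km/h.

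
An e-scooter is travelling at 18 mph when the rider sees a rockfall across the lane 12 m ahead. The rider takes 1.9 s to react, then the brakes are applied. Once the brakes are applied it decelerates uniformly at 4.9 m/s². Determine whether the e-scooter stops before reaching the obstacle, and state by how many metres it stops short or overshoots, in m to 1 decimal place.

18 mph × 0.44704 = 8.0467 m/s.
Reaction distance = 8.0467 × 1.9 = 15.289 m.
Braking distance = v²/(2a) = 64.749 / 9.800 = 6.607 m.
Total stopping distance = 15.289 + 6.607 = 21.896 m, vs 12 m available — it cannot stop in time and overshoots by 21.896 − 12 = 9.896 m.

No — it overshoots by 9.9 m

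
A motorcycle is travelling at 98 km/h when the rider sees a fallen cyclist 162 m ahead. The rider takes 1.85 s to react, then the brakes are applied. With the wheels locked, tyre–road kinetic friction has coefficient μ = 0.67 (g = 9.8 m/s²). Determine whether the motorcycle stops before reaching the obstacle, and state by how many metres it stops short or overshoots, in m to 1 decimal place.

Yes — it stops 55.2 m short of the obstacle

98 km/h ÷ 3.6 = 27.2222 m/s.
a = μg = 0.67 × 9.8 = 6.566 m/s².
Reaction distance = 27.2222 × 1.85 = 50.361 m.
Braking distance = v²/(2a) = 741.048 / 13.132 = 56.431 m.
Total stopping distance = 50.361 + 56.431 = 106.792 m, vs 162 m available — it stops with 162 − 106.792 = 55.208 m to spare.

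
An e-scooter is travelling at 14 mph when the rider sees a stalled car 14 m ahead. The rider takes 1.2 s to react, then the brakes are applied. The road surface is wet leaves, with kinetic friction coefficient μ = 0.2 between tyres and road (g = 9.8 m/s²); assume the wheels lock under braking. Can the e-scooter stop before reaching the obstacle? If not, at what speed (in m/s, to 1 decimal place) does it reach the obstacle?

No — it strikes the obstacle at 3.7 m/s

14 mph × 0.44704 = 6.2586 m/s.
a = μg = 0.2 × 9.8 = 1.960 m/s².
Reaction distance = 6.2586 × 1.2 = 7.510 m.
Braking distance needed to stop: v²/(2a) = 39.170 / 3.920 = 9.992 m, so total needed = 7.510 + 9.992 = 17.502 m > 14 m — it cannot stop.
Distance remaining when braking begins: 14 − 7.510 = 6.490 m.
v² = v₀² − 2a·d = 39.170 − 2 × 1.960 × 6.490 = 13.729 m²/s².
v = √13.729 = 3.705 m/s.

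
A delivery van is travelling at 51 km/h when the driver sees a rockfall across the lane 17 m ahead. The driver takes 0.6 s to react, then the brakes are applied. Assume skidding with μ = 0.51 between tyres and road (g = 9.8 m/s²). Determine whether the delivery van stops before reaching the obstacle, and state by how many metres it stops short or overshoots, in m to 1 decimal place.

51 km/h ÷ 3.6 = 14.1667 m/s.
a = μg = 0.51 × 9.8 = 4.998 m/s².
Reaction distance = 14.1667 × 0.6 = 8.500 m.
Braking distance = v²/(2a) = 200.695 / 9.996 = 20.078 m.
Total stopping distance = 8.500 + 20.078 = 28.578 m, vs 17 m available — it cannot stop in time and overshoots by 28.578 − 17 = 11.578 m.

No — it overshoots by 11.6 m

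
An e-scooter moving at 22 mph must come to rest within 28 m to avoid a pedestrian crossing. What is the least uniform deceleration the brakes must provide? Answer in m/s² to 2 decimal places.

22 mph × 0.44704 = 9.8349 m/s.
v² = 2a·d ⇒ a = v²/(2d) = 9.8349² / (2 × 28.000) = 96.725 / 56.000 = 1.7272 m/s².

Required deceleration ≈ 1.73 m/s²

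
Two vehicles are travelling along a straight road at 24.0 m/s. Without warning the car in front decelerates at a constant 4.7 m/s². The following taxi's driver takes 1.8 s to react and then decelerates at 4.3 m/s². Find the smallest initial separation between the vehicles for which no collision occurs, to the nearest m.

Leader travels v²/(2a_L) = 576.000 / 9.400 = 61.277 m before stopping.
Follower covers v·t_r = 24.0000 × 1.8 = 43.200 m while reacting, then v²/(2a_F) = 576.000 / 8.600 = 66.977 m while braking, for a total of 43.200 + 66.977 = 110.177 m.
Since a_F ≤ a_L and the follower starts braking later, the follower is never slower than the leader, so the closest approach is when both have stopped.
Minimum gap = 110.177 − 61.277 = 48.900 m.

Minimum gap ≈ 49 m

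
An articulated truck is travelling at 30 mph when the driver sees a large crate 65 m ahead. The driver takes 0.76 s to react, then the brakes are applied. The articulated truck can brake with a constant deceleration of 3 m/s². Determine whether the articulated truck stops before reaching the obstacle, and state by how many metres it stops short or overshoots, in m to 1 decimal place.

30 mph × 0.44704 = 13.4112 m/s.
Reaction distance = 13.4112 × 0.76 = 10.193 m.
Braking distance = v²/(2a) = 179.860 / 6.000 = 29.977 m.
Total stopping distance = 10.193 + 29.977 = 40.170 m, vs 65 m available — it stops with 65 − 40.170 = 24.830 m to spare.

Yes — it stops 24.8 m short of the obstacle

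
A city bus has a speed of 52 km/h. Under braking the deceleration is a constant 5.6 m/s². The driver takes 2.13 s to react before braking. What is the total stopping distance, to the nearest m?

Total stopping distance ≈ 49 m

52 km/h ÷ 3.6 = 14.4444 m/s.
Reaction distance = v·t_r = 14.4444 × 2.13 = 30.767 m.
Braking distance = v²/(2a) = 14.4444² / (2 × 5.600) = 208.641 / 11.200 = 18.629 m.
Total = 30.767 + 18.629 = 49.396 m.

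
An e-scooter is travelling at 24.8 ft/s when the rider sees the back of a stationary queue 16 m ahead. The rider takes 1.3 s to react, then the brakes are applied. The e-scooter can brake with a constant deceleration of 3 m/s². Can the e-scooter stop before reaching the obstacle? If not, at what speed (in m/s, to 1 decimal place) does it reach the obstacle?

24.8 ft/s × 0.3048 = 7.5590 m/s.
Reaction distance = 7.5590 × 1.3 = 9.827 m.
Braking distance needed to stop: v²/(2a) = 57.138 / 6.000 = 9.523 m, so total needed = 9.827 + 9.523 = 19.350 m > 16 m — it cannot stop.
Distance remaining when braking begins: 16 − 9.827 = 6.173 m.
v² = v₀² − 2a·d = 57.138 − 2 × 3.000 × 6.173 = 20.100 m²/s².
v = √20.100 = 4.483 m/s.

No — it strikes the obstacle at 4.5 m/s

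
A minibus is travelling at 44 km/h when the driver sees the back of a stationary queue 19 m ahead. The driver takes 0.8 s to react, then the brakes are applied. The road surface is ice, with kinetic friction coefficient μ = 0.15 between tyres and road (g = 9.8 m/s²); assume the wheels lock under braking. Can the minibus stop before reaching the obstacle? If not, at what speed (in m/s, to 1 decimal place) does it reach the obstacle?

44 km/h ÷ 3.6 = 12.2222 m/s.
a = μg = 0.15 × 9.8 = 1.470 m/s².
Reaction distance = 12.2222 × 0.8 = 9.778 m.
Braking distance needed to stop: v²/(2a) = 149.382 / 2.940 = 50.810 m, so total needed = 9.778 + 50.810 = 60.588 m > 19 m — it cannot stop.
Distance remaining when braking begins: 19 − 9.778 = 9.222 m.
v² = v₀² − 2a·d = 149.382 − 2 × 1.470 × 9.222 = 122.269 m²/s².
v = √122.269 = 11.058 m/s.

No — it strikes the obstacle at 11.1 m/s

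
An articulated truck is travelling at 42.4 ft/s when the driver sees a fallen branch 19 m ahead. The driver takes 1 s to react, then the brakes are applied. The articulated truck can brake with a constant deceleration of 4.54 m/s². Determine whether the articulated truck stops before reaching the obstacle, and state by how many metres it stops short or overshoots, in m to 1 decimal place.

42.4 ft/s × 0.3048 = 12.9235 m/s.
Reaction distance = 12.9235 × 1 = 12.924 m.
Braking distance = v²/(2a) = 167.017 / 9.080 = 18.394 m.
Total stopping distance = 12.924 + 18.394 = 31.318 m, vs 19 m available — it cannot stop in time and overshoots by 31.318 − 19 = 12.318 m.

No — it overshoots by 12.3 m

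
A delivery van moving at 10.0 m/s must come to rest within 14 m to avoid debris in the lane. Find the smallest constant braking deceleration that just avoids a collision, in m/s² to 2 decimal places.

v² = 2a·d ⇒ a = v²/(2d) = 10.0000² / (2 × 14.000) = 100.000 / 28.000 = 3.5714 m/s².

Required deceleration ≈ 3.57 m/s²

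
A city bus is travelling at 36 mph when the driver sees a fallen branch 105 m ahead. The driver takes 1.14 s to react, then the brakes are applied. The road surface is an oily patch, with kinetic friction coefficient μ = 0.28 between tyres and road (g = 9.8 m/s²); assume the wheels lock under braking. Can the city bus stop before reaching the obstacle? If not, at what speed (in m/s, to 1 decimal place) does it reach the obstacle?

36 mph × 0.44704 = 16.0934 m/s.
a = μg = 0.28 × 9.8 = 2.744 m/s².
Reaction distance = 16.0934 × 1.14 = 18.346 m.
Braking distance = v²/(2a) = 258.998 / 5.488 = 47.194 m.
Total stopping distance = 18.346 + 47.194 = 65.540 m, vs 105 m available — it stops with 105 − 65.540 = 39.460 m to spare.

Yes — it stops about 39.5 m short of the obstacle, so it never reaches it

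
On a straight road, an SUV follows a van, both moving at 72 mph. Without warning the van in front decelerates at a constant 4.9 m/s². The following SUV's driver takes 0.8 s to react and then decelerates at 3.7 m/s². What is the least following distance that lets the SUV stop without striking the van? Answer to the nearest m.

72 mph × 0.44704 = 32.1869 m/s.
Leader travels v²/(2a_L) = 1035.997 / 9.800 = 105.714 m before stopping.
Follower covers v·t_r = 32.1869 × 0.8 = 25.750 m while reacting, then v²/(2a_F) = 1035.997 / 7.400 = 140.000 m while braking, for a total of 25.750 + 140.000 = 165.750 m.
Since a_F ≤ a_L and the follower starts braking later, the follower is never slower than the leader, so the closest approach is when both have stopped.
Minimum gap = 165.750 − 105.714 = 60.036 m.

Minimum gap ≈ 60 m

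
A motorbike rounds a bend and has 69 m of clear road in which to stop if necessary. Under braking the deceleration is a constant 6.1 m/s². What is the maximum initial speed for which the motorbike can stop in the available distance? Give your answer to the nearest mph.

Maximum speed ≈ 65 mph

v²/(2a) = d ⇒ v = √(2 × 6.100 × 69) = √841.80 = 29.0138 m/s.
29.0138 m/s ÷ 0.44704 = 64.902 mph.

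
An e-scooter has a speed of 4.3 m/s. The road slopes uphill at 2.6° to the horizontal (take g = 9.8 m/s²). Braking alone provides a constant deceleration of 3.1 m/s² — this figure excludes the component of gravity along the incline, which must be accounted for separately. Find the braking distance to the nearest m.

Gravity along the uphill slope adds to the braking deceleration: a_eff = 3.100 + 9.8·sin 2.6° = 3.100 + 0.445 = 3.545 m/s².
Braking distance = v²/(2a) = 4.3000² / (2 × 3.545) = 18.490 / 7.090 = 2.608 m.

Braking distance ≈ 3 m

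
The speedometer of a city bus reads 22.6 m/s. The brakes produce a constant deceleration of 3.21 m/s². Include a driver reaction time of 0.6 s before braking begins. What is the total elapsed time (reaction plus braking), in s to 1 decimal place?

Total time ≈ 7.6 s

Braking time = v/a = 22.6000 / 3.210 = 7.040 s.
Total = 0.6 + 7.040 = 7.640 s.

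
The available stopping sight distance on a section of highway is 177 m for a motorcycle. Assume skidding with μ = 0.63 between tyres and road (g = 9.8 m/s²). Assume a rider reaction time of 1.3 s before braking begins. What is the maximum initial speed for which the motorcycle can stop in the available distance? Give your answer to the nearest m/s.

a = μg = 0.63 × 9.8 = 6.174 m/s².
Stopping distance: v·t_r + v²/(2a) = 177 with t_r = 1.3 s and a = 6.174 m/s².
So v² + 16.052 v − 2185.60 = 0.
Positive root: v = −a·t_r + √((a·t_r)² + 2a·d) = −8.026 + √(64.417 + 2185.60) = 39.4083 m/s.

Maximum speed ≈ 39 m/s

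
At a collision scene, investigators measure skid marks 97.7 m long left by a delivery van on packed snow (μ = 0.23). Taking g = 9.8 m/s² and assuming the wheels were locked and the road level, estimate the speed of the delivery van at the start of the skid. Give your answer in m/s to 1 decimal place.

Deceleration a = μg = 0.23 × 9.8 = 2.254 m/s².
v = √(2a·d) = √(2 × 2.254 × 97.7) = √440.432 = 20.9865 m/s.

Initial speed ≈ 21.0 m/s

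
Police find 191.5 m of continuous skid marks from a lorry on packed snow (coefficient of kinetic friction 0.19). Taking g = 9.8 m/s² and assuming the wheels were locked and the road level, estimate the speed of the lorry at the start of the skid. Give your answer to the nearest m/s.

Deceleration a = μg = 0.19 × 9.8 = 1.862 m/s².
v = √(2a·d) = √(2 × 1.862 × 191.5) = √713.146 = 26.7048 m/s.

Initial speed ≈ 27 m/s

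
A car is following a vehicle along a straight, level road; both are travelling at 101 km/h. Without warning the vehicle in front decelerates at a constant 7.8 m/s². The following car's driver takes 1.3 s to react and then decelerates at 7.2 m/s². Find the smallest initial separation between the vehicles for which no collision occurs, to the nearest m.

101 km/h ÷ 3.6 = 28.0556 m/s.
Leader travels v²/(2a_L) = 787.117 / 15.600 = 50.456 m before stopping.
Follower covers v·t_r = 28.0556 × 1.3 = 36.472 m while reacting, then v²/(2a_F) = 787.117 / 14.400 = 54.661 m while braking, for a total of 36.472 + 54.661 = 91.133 m.
Since a_F ≤ a_L and the follower starts braking later, the follower is never slower than the leader, so the closest approach is when both have stopped.
Minimum gap = 91.133 − 50.456 = 40.677 m.

Minimum gap ≈ 41 m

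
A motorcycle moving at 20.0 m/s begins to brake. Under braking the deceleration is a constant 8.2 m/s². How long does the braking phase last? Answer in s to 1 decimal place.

Braking time = v/a = 20.0000 / 8.200 = 2.439 s.

Braking time ≈ 2.4 s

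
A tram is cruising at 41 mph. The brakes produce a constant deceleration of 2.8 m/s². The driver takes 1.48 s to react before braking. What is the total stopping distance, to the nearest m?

Total stopping distance ≈ 87 m

41 mph × 0.44704 = 18.3286 m/s.
Reaction distance = v·t_r = 18.3286 × 1.48 = 27.126 m.
Braking distance = v²/(2a) = 18.3286² / (2 × 2.800) = 335.938 / 5.600 = 59.989 m.
Total = 27.126 + 59.989 = 87.115 m.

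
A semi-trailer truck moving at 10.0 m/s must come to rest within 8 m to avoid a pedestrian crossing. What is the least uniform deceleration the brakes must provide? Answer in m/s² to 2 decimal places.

v² = 2a·d ⇒ a = v²/(2d) = 10.0000² / (2 × 8.000) = 100.000 / 16.000 = 6.2500 m/s².

Required deceleration ≈ 6.25 m/s²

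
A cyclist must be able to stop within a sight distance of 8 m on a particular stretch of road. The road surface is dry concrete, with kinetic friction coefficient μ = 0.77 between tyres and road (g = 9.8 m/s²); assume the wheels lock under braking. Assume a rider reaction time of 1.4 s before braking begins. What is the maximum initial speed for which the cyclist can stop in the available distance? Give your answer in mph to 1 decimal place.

a = μg = 0.77 × 9.8 = 7.546 m/s².
Stopping distance: v·t_r + v²/(2a) = 8 with t_r = 1.4 s and a = 7.546 m/s².
So v² + 21.129 v − 120.74 = 0.
Positive root: v = −a·t_r + √((a·t_r)² + 2a·d) = −10.564 + √(111.598 + 120.74) = 4.6786 m/s.
4.6786 m/s ÷ 0.44704 = 10.466 mph.

Maximum speed ≈ 10.5 mph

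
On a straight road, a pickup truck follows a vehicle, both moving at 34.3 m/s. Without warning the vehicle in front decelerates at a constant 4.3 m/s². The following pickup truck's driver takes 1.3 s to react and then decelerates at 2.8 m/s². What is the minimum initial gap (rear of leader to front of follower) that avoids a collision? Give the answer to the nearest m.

Leader travels v²/(2a_L) = 1176.490 / 8.600 = 136.801 m before stopping.
Follower covers v·t_r = 34.3000 × 1.3 = 44.590 m while reacting, then v²/(2a_F) = 1176.490 / 5.600 = 210.088 m while braking, for a total of 44.590 + 210.088 = 254.678 m.
Since a_F ≤ a_L and the follower starts braking later, the follower is never slower than the leader, so the closest approach is when both have stopped.
Minimum gap = 254.678 − 136.801 = 117.877 m.

Minimum gap ≈ 118 m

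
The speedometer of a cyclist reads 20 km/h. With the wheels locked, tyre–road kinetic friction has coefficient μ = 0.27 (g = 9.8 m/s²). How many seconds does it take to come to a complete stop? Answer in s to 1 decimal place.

20 km/h ÷ 3.6 = 5.5556 m/s.
a = μg = 0.27 × 9.8 = 2.646 m/s².
Braking time = v/a = 5.5556 / 2.646 = 2.100 s.

Braking time ≈ 2.1 s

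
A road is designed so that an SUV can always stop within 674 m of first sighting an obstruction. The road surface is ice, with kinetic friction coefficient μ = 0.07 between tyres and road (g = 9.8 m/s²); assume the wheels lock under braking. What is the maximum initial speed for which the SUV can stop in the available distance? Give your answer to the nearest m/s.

Maximum speed ≈ 30 m/s

a = μg = 0.07 × 9.8 = 0.686 m/s².
v²/(2a) = d ⇒ v = √(2 × 0.686 × 674) = √924.73 = 30.4094 m/s.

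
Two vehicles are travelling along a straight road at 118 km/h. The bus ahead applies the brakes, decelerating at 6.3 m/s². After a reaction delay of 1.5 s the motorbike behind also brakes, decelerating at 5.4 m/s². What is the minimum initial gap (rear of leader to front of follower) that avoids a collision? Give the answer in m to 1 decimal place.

Minimum gap ≈ 63.4 m

118 km/h ÷ 3.6 = 32.7778 m/s.
Leader travels v²/(2a_L) = 1074.384 / 12.600 = 85.269 m before stopping.
Follower covers v·t_r = 32.7778 × 1.5 = 49.167 m while reacting, then v²/(2a_F) = 1074.384 / 10.800 = 99.480 m while braking, for a total of 49.167 + 99.480 = 148.647 m.
Since a_F ≤ a_L and the follower starts braking later, the follower is never slower than the leader, so the closest approach is when both have stopped.
Minimum gap = 148.647 − 85.269 = 63.378 m.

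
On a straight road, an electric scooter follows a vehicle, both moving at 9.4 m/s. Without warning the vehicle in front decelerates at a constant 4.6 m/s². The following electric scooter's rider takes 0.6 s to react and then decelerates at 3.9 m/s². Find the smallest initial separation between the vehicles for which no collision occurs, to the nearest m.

Minimum gap ≈ 7 m

Leader travels v²/(2a_L) = 88.360 / 9.200 = 9.604 m before stopping.
Follower covers v·t_r = 9.4000 × 0.6 = 5.640 m while reacting, then v²/(2a_F) = 88.360 / 7.800 = 11.328 m while braking, for a total of 5.640 + 11.328 = 16.968 m.
Since a_F ≤ a_L and the follower starts braking later, the follower is never slower than the leader, so the closest approach is when both have stopped.
Minimum gap = 16.968 − 9.604 = 7.364 m.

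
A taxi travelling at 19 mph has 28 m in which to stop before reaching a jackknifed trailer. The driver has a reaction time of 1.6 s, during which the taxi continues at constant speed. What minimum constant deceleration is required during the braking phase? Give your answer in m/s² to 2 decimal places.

19 mph × 0.44704 = 8.4938 m/s.
Distance covered during reaction = 8.4938 × 1.6 = 13.590 m.
Distance available for braking: 28 − 13.590 = 14.410 m.
v² = 2a·d ⇒ a = v²/(2d) = 8.4938² / (2 × 14.410) = 72.145 / 28.820 = 2.5033 m/s².

Required deceleration ≈ 2.50 m/s²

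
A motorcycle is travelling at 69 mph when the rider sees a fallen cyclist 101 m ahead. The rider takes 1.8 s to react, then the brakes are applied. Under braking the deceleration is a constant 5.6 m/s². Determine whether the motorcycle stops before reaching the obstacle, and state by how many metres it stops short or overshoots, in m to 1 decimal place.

69 mph × 0.44704 = 30.8458 m/s.
Reaction distance = 30.8458 × 1.8 = 55.522 m.
Braking distance = v²/(2a) = 951.463 / 11.200 = 84.952 m.
Total stopping distance = 55.522 + 84.952 = 140.474 m, vs 101 m available — it cannot stop in time and overshoots by 140.474 − 101 = 39.474 m.

No — it overshoots by 39.5 m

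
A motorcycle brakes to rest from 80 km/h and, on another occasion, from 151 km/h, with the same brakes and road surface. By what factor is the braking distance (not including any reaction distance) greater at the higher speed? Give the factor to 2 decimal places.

Factor ≈ 3.56

Braking distance d = v²/(2a), so with a fixed, d ∝ v².
Factor = (151/80)² = 1.8875² = 3.5627.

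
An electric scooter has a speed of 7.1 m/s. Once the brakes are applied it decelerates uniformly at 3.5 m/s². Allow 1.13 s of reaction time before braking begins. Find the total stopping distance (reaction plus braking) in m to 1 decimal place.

Total stopping distance ≈ 15.2 m

Reaction distance = v·t_r = 7.1000 × 1.13 = 8.023 m.
Braking distance = v²/(2a) = 7.1000² / (2 × 3.500) = 50.410 / 7.000 = 7.201 m.
Total = 8.023 + 7.201 = 15.224 m.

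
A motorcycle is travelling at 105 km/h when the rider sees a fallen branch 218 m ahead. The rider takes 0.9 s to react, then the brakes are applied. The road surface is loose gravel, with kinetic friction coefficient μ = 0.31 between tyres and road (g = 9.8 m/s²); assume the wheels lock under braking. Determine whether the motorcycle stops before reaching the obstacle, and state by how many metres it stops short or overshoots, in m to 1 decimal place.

105 km/h ÷ 3.6 = 29.1667 m/s.
a = μg = 0.31 × 9.8 = 3.038 m/s².
Reaction distance = 29.1667 × 0.9 = 26.250 m.
Braking distance = v²/(2a) = 850.696 / 6.076 = 140.009 m.
Total stopping distance = 26.250 + 140.009 = 166.259 m, vs 218 m available — it stops with 218 − 166.259 = 51.741 m to spare.

Yes — it stops 51.7 m short of the obstacle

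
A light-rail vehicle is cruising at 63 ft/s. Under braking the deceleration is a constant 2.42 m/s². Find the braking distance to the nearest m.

63 ft/s × 0.3048 = 19.2024 m/s.
Braking distance = v²/(2a) = 19.2024² / (2 × 2.420) = 368.732 / 4.840 = 76.184 m.

Braking distance ≈ 76 m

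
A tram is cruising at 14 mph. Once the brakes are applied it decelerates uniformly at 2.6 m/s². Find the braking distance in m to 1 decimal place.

Braking distance ≈ 7.5 m

14 mph × 0.44704 = 6.2586 m/s.
Braking distance = v²/(2a) = 6.2586² / (2 × 2.600) = 39.170 / 5.200 = 7.533 m.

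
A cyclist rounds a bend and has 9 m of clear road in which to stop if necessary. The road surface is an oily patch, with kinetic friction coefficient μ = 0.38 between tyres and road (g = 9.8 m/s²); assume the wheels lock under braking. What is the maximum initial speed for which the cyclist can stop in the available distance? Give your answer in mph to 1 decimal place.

Maximum speed ≈ 18.3 mph

a = μg = 0.38 × 9.8 = 3.724 m/s².
v²/(2a) = d ⇒ v = √(2 × 3.724 × 9) = √67.03 = 8.1872 m/s.
8.1872 m/s ÷ 0.44704 = 18.314 mph.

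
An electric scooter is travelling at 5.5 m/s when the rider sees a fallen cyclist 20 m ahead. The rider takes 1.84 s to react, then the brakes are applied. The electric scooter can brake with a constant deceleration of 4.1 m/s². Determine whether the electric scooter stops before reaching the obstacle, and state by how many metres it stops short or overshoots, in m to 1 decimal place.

Yes — it stops 6.2 m short of the obstacle

Reaction distance = 5.5000 × 1.84 = 10.120 m.
Braking distance = v²/(2a) = 30.250 / 8.200 = 3.689 m.
Total stopping distance = 10.120 + 3.689 = 13.809 m, vs 20 m available — it stops with 20 − 13.809 = 6.191 m to spare.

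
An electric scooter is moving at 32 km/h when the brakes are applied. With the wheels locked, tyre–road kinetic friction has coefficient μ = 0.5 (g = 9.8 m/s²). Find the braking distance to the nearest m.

32 km/h ÷ 3.6 = 8.8889 m/s.
a = μg = 0.5 × 9.8 = 4.900 m/s².
Braking distance = v²/(2a) = 8.8889² / (2 × 4.900) = 79.013 / 9.800 = 8.063 m.

Braking distance ≈ 8 m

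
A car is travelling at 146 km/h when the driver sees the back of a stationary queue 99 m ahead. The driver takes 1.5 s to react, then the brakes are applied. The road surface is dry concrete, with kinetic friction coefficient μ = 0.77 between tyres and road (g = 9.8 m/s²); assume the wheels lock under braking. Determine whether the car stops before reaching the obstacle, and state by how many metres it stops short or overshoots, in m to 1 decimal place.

146 km/h ÷ 3.6 = 40.5556 m/s.
a = μg = 0.77 × 9.8 = 7.546 m/s².
Reaction distance = 40.5556 × 1.5 = 60.833 m.
Braking distance = v²/(2a) = 1644.757 / 15.092 = 108.982 m.
Total stopping distance = 60.833 + 108.982 = 169.815 m, vs 99 m available — it cannot stop in time and overshoots by 169.815 − 99 = 70.815 m.

No — it overshoots by 70.8 m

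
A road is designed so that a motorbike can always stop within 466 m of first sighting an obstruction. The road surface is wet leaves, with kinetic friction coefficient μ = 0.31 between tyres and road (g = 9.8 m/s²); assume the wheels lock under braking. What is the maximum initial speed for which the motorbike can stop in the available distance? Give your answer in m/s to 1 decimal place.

a = μg = 0.31 × 9.8 = 3.038 m/s².
v²/(2a) = d ⇒ v = √(2 × 3.038 × 466) = √2831.42 = 53.2111 m/s.

Maximum speed ≈ 53.2 m/s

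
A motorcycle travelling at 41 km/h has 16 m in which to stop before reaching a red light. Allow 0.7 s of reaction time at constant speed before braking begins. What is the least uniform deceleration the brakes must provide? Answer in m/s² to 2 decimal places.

Required deceleration ≈ 8.08 m/s²

41 km/h ÷ 3.6 = 11.3889 m/s.
Distance covered during reaction = 11.3889 × 0.7 = 7.972 m.
Distance available for braking: 16 − 7.972 = 8.028 m.
v² = 2a·d ⇒ a = v²/(2d) = 11.3889² / (2 × 8.028) = 129.707 / 16.056 = 8.0784 m/s².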